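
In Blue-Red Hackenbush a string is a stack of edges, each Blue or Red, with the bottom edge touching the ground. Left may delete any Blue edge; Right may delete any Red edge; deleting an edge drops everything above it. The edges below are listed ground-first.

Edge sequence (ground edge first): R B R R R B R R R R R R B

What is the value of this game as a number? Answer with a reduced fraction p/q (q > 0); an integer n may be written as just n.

-3837/4096

Recurse on prefixes of the 13-edge string R B R R R B R R R R R R B:
step 1: add R to get R; options L={ (no moves) } R={ 0 } → -1
step 2: add B to get RB; options L={ -1 } R={ 0 } → -1/2
step 3: add R to get RBR; options L={ -1 } R={ -1/2; 0 } → -3/4
step 4: add R to get RBRR; options L={ -1 } R={ -3/4; -1/2; 0 } → -7/8
step 5: add R to get RBRRR; options L={ -1 } R={ -7/8; -3/4; -1/2; 0 } → -15/16
step 6: add B to get RBRRRB; options L={ -1; -15/16 } R={ -7/8; -3/4; -1/2; 0 } → -29/32
step 7: add R to get RBRRRBR; options L={ -1; -15/16 } R={ -29/32; -7/8; -3/4; -1/2; 0 } → -59/64
step 8: add R to get RBRRRBRR; options L={ -1; -15/16 } R={ -59/64; -29/32; -7/8; -3/4; -1/2; 0 } → -119/128
step 9: add R to get RBRRRBRRR; options L={ -1; -15/16 } R={ -119/128; -59/64; -29/32; -7/8; -3/4; -1/2; 0 } → -239/256
step 10: add R to get RBRRRBRRRR; options L={ -1; -15/16 } R={ -239/256; -119/128; -59/64; -29/32; -7/8; -3/4; -1/2; 0 } → -479/512
step 11: add R to get RBRRRBRRRRR; options L={ -1; -15/16 } R={ -479/512; -239/256; -119/128; -59/64; -29/32; -7/8; -3/4; -1/2; 0 } → -959/1024
step 12: add R to get RBRRRBRRRRRR; options L={ -1; -15/16 } R={ -959/1024; -479/512; -239/256; -119/128; -59/64; -29/32; -7/8; -3/4; -1/2; 0 } → -1919/2048
step 13: add B to get RBRRRBRRRRRRB; options L={ -1; -15/16; -1919/2048 } R={ -959/1024; -479/512; -239/256; -119/128; -59/64; -29/32; -7/8; -3/4; -1/2; 0 } → -3837/4096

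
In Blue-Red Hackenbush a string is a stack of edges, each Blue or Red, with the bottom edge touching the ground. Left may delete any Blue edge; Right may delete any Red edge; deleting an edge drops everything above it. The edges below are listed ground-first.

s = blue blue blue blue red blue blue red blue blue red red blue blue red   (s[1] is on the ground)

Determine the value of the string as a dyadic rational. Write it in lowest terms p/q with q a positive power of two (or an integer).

Prefix values for blue blue blue blue red blue blue red blue blue red red blue blue red via {L|R} + simplicity:
b: Left { 0 }, Right { — } => simplest 1
bb: Left { 0 1 }, Right { — } => simplest 2
bbb: Left { 0 1 2 }, Right { — } => simplest 3
bbbb: Left { 0 1 2 3 }, Right { — } => simplest 4
bbbbr: Left { 0 1 2 3 }, Right { 4 } => simplest 7/2
bbbbrb: Left { 0 1 2 3 7/2 }, Right { 4 } => simplest 15/4
bbbbrbb: Left { 0 1 2 3 7/2 15/4 }, Right { 4 } => simplest 31/8
bbbbrbbr: Left { 0 1 2 3 7/2 15/4 }, Right { 31/8 4 } => simplest 61/16
bbbbrbbrb: Left { 0 1 2 3 7/2 15/4 61/16 }, Right { 31/8 4 } => simplest 123/32
bbbbrbbrbb: Left { 0 1 2 3 7/2 15/4 61/16 123/32 }, Right { 31/8 4 } => simplest 247/64
bbbbrbbrbbr: Left { 0 1 2 3 7/2 15/4 61/16 123/32 }, Right { 247/64 31/8 4 } => simplest 493/128
bbbbrbbrbbrr: Left { 0 1 2 3 7/2 15/4 61/16 123/32 }, Right { 493/128 247/64 31/8 4 } => simplest 985/256
bbbbrbbrbbrrb: Left { 0 1 2 3 7/2 15/4 61/16 123/32 985/256 }, Right { 493/128 247/64 31/8 4 } => simplest 1971/512
bbbbrbbrbbrrbb: Left { 0 1 2 3 7/2 15/4 61/16 123/32 985/256 1971/512 }, Right { 493/128 247/64 31/8 4 } => simplest 3943/1024
bbbbrbbrbbrrbbr: Left { 0 1 2 3 7/2 15/4 61/16 123/32 985/256 1971/512 }, Right { 3943/1024 493/128 247/64 31/8 4 } => simplest 7885/2048

7885/2048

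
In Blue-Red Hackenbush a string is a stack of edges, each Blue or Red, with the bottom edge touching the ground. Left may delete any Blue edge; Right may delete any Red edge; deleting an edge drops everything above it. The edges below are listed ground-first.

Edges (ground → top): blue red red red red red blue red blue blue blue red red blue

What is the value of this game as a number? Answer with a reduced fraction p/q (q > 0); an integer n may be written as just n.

step 1: add blue to get b; options L={ 0 } R={ (no moves) } gives 1
step 2: add red to get br; options L={ 0 } R={ 1 } gives 1/2
step 3: add red to get brr; options L={ 0 } R={ 1/2,1 } gives 1/4
step 4: add red to get brrr; options L={ 0 } R={ 1/4,1/2,1 } gives 1/8
step 5: add red to get brrrr; options L={ 0 } R={ 1/8,1/4,1/2,1 } gives 1/16
step 6: add red to get brrrrr; options L={ 0 } R={ 1/16,1/8,1/4,1/2,1 } gives 1/32
step 7: add blue to get brrrrrb; options L={ 0,1/32 } R={ 1/16,1/8,1/4,1/2,1 } gives 3/64
step 8: add red to get brrrrrbr; options L={ 0,1/32 } R={ 3/64,1/16,1/8,1/4,1/2,1 } gives 5/128
step 9: add blue to get brrrrrbrb; options L={ 0,1/32,5/128 } R={ 3/64,1/16,1/8,1/4,1/2,1 } gives 11/256
step 10: add blue to get brrrrrbrbb; options L={ 0,1/32,5/128,11/256 } R={ 3/64,1/16,1/8,1/4,1/2,1 } gives 23/512
step 11: add blue to get brrrrrbrbbb; options L={ 0,1/32,5/128,11/256,23/512 } R={ 3/64,1/16,1/8,1/4,1/2,1 } gives 47/1024
step 12: add red to get brrrrrbrbbbr; options L={ 0,1/32,5/128,11/256,23/512 } R={ 47/1024,3/64,1/16,1/8,1/4,1/2,1 } gives 93/2048
step 13: add red to get brrrrrbrbbbrr; options L={ 0,1/32,5/128,11/256,23/512 } R={ 93/2048,47/1024,3/64,1/16,1/8,1/4,1/2,1 } gives 185/4096
step 14: add blue to get brrrrrbrbbbrrb; options L={ 0,1/32,5/128,11/256,23/512,185/4096 } R={ 93/2048,47/1024,3/64,1/16,1/8,1/4,1/2,1 } gives 371/8192

371/8192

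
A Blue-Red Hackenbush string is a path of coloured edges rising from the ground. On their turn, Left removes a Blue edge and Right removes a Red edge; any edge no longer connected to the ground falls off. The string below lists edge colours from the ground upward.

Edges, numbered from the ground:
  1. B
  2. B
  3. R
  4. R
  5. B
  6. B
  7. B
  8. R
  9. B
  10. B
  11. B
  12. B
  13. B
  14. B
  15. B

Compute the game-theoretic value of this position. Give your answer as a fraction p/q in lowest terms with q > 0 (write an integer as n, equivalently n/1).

12031/8192

B: Left { 0 }, Right {  } — simplest 1
BB: Left { 0, 1 }, Right {  } — simplest 2
BBR: Left { 0, 1 }, Right { 2 } — simplest 3/2
BBRR: Left { 0, 1 }, Right { 3/2, 2 } — simplest 5/4
BBRRB: Left { 0, 1, 5/4 }, Right { 3/2, 2 } — simplest 11/8
BBRRBB: Left { 0, 1, 5/4, 11/8 }, Right { 3/2, 2 } — simplest 23/16
BBRRBBB: Left { 0, 1, 5/4, 11/8, 23/16 }, Right { 3/2, 2 } — simplest 47/32
BBRRBBBR: Left { 0, 1, 5/4, 11/8, 23/16 }, Right { 47/32, 3/2, 2 } — simplest 93/64
BBRRBBBRB: Left { 0, 1, 5/4, 11/8, 23/16, 93/64 }, Right { 47/32, 3/2, 2 } — simplest 187/128
BBRRBBBRBB: Left { 0, 1, 5/4, 11/8, 23/16, 93/64, 187/128 }, Right { 47/32, 3/2, 2 } — simplest 375/256
BBRRBBBRBBB: Left { 0, 1, 5/4, 11/8, 23/16, 93/64, 187/128, 375/256 }, Right { 47/32, 3/2, 2 } — simplest 751/512
BBRRBBBRBBBB: Left { 0, 1, 5/4, 11/8, 23/16, 93/64, 187/128, 375/256, 751/512 }, Right { 47/32, 3/2, 2 } — simplest 1503/1024
BBRRBBBRBBBBB: Left { 0, 1, 5/4, 11/8, 23/16, 93/64, 187/128, 375/256, 751/512, 1503/1024 }, Right { 47/32, 3/2, 2 } — simplest 3007/2048
BBRRBBBRBBBBBB: Left { 0, 1, 5/4, 11/8, 23/16, 93/64, 187/128, 375/256, 751/512, 1503/1024, 3007/2048 }, Right { 47/32, 3/2, 2 } — simplest 6015/4096
BBRRBBBRBBBBBBB: Left { 0, 1, 5/4, 11/8, 23/16, 93/64, 187/128, 375/256, 751/512, 1503/1024, 3007/2048, 6015/4096 }, Right { 47/32, 3/2, 2 } — simplest 12031/8192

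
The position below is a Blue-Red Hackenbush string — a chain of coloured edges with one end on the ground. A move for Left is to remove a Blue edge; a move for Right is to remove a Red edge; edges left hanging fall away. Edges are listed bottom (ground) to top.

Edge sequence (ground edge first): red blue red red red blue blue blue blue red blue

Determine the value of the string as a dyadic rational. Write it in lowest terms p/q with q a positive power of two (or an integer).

-901/1024

Prefix values for red blue red red red blue blue blue blue red blue via {L|R} + simplicity:
value_1 [r]  L=[(no moves)]  R=[0]  → -1
value_2 [rb]  L=[-1]  R=[0]  → -1/2
value_3 [rbr]  L=[-1]  R=[-1/2, 0]  → -3/4
value_4 [rbrr]  L=[-1]  R=[-3/4, -1/2, 0]  → -7/8
value_5 [rbrrr]  L=[-1]  R=[-7/8, -3/4, -1/2, 0]  → -15/16
value_6 [rbrrrb]  L=[-1, -15/16]  R=[-7/8, -3/4, -1/2, 0]  → -29/32
value_7 [rbrrrbb]  L=[-1, -15/16, -29/32]  R=[-7/8, -3/4, -1/2, 0]  → -57/64
value_8 [rbrrrbbb]  L=[-1, -15/16, -29/32, -57/64]  R=[-7/8, -3/4, -1/2, 0]  → -113/128
value_9 [rbrrrbbbb]  L=[-1, -15/16, -29/32, -57/64, -113/128]  R=[-7/8, -3/4, -1/2, 0]  → -225/256
value_10 [rbrrrbbbbr]  L=[-1, -15/16, -29/32, -57/64, -113/128]  R=[-225/256, -7/8, -3/4, -1/2, 0]  → -451/512
value_11 [rbrrrbbbbrb]  L=[-1, -15/16, -29/32, -57/64, -113/128, -451/512]  R=[-225/256, -7/8, -3/4, -1/2, 0]  → -901/1024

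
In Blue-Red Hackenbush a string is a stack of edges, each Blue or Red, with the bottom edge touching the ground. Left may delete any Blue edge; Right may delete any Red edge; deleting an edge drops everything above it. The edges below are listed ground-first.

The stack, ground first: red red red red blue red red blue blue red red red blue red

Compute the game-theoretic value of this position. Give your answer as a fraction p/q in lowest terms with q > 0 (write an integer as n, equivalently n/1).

-3899/1024

1 of 14 · r · max L −∞ · min R 0 gives -1
2 of 14 · rr · max L −∞ · min R -1 gives -2
3 of 14 · rrr · max L −∞ · min R -2 gives -3
4 of 14 · rrrr · max L −∞ · min R -3 gives -4
5 of 14 · rrrrb · max L -4 · min R -3 gives -7/2
6 of 14 · rrrrbr · max L -4 · min R -7/2 gives -15/4
7 of 14 · rrrrbrr · max L -4 · min R -15/4 gives -31/8
8 of 14 · rrrrbrrb · max L -31/8 · min R -15/4 gives -61/16
9 of 14 · rrrrbrrbb · max L -61/16 · min R -15/4 gives -121/32
10 of 14 · rrrrbrrbbr · max L -61/16 · min R -121/32 gives -243/64
11 of 14 · rrrrbrrbbrr · max L -61/16 · min R -243/64 gives -487/128
12 of 14 · rrrrbrrbbrrr · max L -61/16 · min R -487/128 gives -975/256
13 of 14 · rrrrbrrbbrrrb · max L -975/256 · min R -487/128 gives -1949/512
14 of 14 · rrrrbrrbbrrrbr · max L -975/256 · min R -1949/512 gives -3899/1024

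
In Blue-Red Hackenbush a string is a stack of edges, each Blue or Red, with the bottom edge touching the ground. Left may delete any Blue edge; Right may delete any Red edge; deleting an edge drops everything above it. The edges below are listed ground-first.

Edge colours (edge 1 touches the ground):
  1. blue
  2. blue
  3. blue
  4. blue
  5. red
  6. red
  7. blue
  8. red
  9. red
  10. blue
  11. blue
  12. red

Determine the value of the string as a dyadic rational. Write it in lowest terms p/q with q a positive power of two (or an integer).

845/256

Prefix values for blue blue blue blue red red blue red red blue blue red via {L|R} + simplicity:
edge 1 of 12 (blue): { 0 |  } = 1
edge 2 of 12 (blue): { 0, 1 |  } = 2
edge 3 of 12 (blue): { 0, 1, 2 |  } = 3
edge 4 of 12 (blue): { 0, 1, 2, 3 |  } = 4
edge 5 of 12 (red): { 0, 1, 2, 3 | 4 } = 7/2
edge 6 of 12 (red): { 0, 1, 2, 3 | 7/2, 4 } = 13/4
edge 7 of 12 (blue): { 0, 1, 2, 3, 13/4 | 7/2, 4 } = 27/8
edge 8 of 12 (red): { 0, 1, 2, 3, 13/4 | 27/8, 7/2, 4 } = 53/16
edge 9 of 12 (red): { 0, 1, 2, 3, 13/4 | 53/16, 27/8, 7/2, 4 } = 105/32
edge 10 of 12 (blue): { 0, 1, 2, 3, 13/4, 105/32 | 53/16, 27/8, 7/2, 4 } = 211/64
edge 11 of 12 (blue): { 0, 1, 2, 3, 13/4, 105/32, 211/64 | 53/16, 27/8, 7/2, 4 } = 423/128
edge 12 of 12 (red): { 0, 1, 2, 3, 13/4, 105/32, 211/64 | 423/128, 53/16, 27/8, 7/2, 4 } = 845/256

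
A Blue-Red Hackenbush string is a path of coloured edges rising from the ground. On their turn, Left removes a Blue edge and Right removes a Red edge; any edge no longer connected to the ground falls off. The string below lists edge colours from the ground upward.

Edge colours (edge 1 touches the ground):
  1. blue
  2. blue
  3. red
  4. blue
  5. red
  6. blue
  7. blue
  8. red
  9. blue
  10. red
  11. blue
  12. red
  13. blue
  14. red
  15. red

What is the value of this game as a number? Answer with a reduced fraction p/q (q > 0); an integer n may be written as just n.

Build value(s[:k]) for k = 1..15, string s = blue blue red blue red blue blue red blue red blue red blue red red.
b: Left { 0 }, Right { ∅ } so simplest 1
bb: Left { 0; 1 }, Right { ∅ } so simplest 2
bbr: Left { 0; 1 }, Right { 2 } so simplest 3/2
bbrb: Left { 0; 1; 3/2 }, Right { 2 } so simplest 7/4
bbrbr: Left { 0; 1; 3/2 }, Right { 7/4; 2 } so simplest 13/8
bbrbrb: Left { 0; 1; 3/2; 13/8 }, Right { 7/4; 2 } so simplest 27/16
bbrbrbb: Left { 0; 1; 3/2; 13/8; 27/16 }, Right { 7/4; 2 } so simplest 55/32
bbrbrbbr: Left { 0; 1; 3/2; 13/8; 27/16 }, Right { 55/32; 7/4; 2 } so simplest 109/64
bbrbrbbrb: Left { 0; 1; 3/2; 13/8; 27/16; 109/64 }, Right { 55/32; 7/4; 2 } so simplest 219/128
bbrbrbbrbr: Left { 0; 1; 3/2; 13/8; 27/16; 109/64 }, Right { 219/128; 55/32; 7/4; 2 } so simplest 437/256
bbrbrbbrbrb: Left { 0; 1; 3/2; 13/8; 27/16; 109/64; 437/256 }, Right { 219/128; 55/32; 7/4; 2 } so simplest 875/512
bbrbrbbrbrbr: Left { 0; 1; 3/2; 13/8; 27/16; 109/64; 437/256 }, Right { 875/512; 219/128; 55/32; 7/4; 2 } so simplest 1749/1024
bbrbrbbrbrbrb: Left { 0; 1; 3/2; 13/8; 27/16; 109/64; 437/256; 1749/1024 }, Right { 875/512; 219/128; 55/32; 7/4; 2 } so simplest 3499/2048
bbrbrbbrbrbrbr: Left { 0; 1; 3/2; 13/8; 27/16; 109/64; 437/256; 1749/1024 }, Right { 3499/2048; 875/512; 219/128; 55/32; 7/4; 2 } so simplest 6997/4096
bbrbrbbrbrbrbrr: Left { 0; 1; 3/2; 13/8; 27/16; 109/64; 437/256; 1749/1024 }, Right { 6997/4096; 3499/2048; 875/512; 219/128; 55/32; 7/4; 2 } so simplest 13993/8192

13993/8192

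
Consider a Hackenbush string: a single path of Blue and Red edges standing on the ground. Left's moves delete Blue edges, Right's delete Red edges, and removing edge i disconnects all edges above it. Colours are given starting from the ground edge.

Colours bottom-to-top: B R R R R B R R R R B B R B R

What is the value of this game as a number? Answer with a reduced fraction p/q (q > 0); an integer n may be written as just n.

1077/16384

Recurse on prefixes of the 15-edge string B R R R R B R R R R B B R B R:
G(B) = { 0 | · } — 1
G(BR) = { 0 | 1 } — 1/2
G(BRR) = { 0 | 1/2; 1 } — 1/4
G(BRRR) = { 0 | 1/4; 1/2; 1 } — 1/8
G(BRRRR) = { 0 | 1/8; 1/4; 1/2; 1 } — 1/16
G(BRRRRB) = { 0; 1/16 | 1/8; 1/4; 1/2; 1 } — 3/32
G(BRRRRBR) = { 0; 1/16 | 3/32; 1/8; 1/4; 1/2; 1 } — 5/64
G(BRRRRBRR) = { 0; 1/16 | 5/64; 3/32; 1/8; 1/4; 1/2; 1 } — 9/128
G(BRRRRBRRR) = { 0; 1/16 | 9/128; 5/64; 3/32; 1/8; 1/4; 1/2; 1 } — 17/256
G(BRRRRBRRRR) = { 0; 1/16 | 17/256; 9/128; 5/64; 3/32; 1/8; 1/4; 1/2; 1 } — 33/512
G(BRRRRBRRRRB) = { 0; 1/16; 33/512 | 17/256; 9/128; 5/64; 3/32; 1/8; 1/4; 1/2; 1 } — 67/1024
G(BRRRRBRRRRBB) = { 0; 1/16; 33/512; 67/1024 | 17/256; 9/128; 5/64; 3/32; 1/8; 1/4; 1/2; 1 } — 135/2048
G(BRRRRBRRRRBBR) = { 0; 1/16; 33/512; 67/1024 | 135/2048; 17/256; 9/128; 5/64; 3/32; 1/8; 1/4; 1/2; 1 } — 269/4096
G(BRRRRBRRRRBBRB) = { 0; 1/16; 33/512; 67/1024; 269/4096 | 135/2048; 17/256; 9/128; 5/64; 3/32; 1/8; 1/4; 1/2; 1 } — 539/8192
G(BRRRRBRRRRBBRBR) = { 0; 1/16; 33/512; 67/1024; 269/4096 | 539/8192; 135/2048; 17/256; 9/128; 5/64; 3/32; 1/8; 1/4; 1/2; 1 } — 1077/16384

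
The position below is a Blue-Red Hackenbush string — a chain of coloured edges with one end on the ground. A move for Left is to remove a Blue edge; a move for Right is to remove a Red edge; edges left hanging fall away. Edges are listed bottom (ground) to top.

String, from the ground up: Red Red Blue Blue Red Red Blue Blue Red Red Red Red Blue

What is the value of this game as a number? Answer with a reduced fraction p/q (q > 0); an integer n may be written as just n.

-2877/2048

R: Left { none }, Right { 0 } = simplest -1
RR: Left { none }, Right { -1; 0 } = simplest -2
RRB: Left { -2 }, Right { -1; 0 } = simplest -3/2
RRBB: Left { -2; -3/2 }, Right { -1; 0 } = simplest -5/4
RRBBR: Left { -2; -3/2 }, Right { -5/4; -1; 0 } = simplest -11/8
RRBBRR: Left { -2; -3/2 }, Right { -11/8; -5/4; -1; 0 } = simplest -23/16
RRBBRRB: Left { -2; -3/2; -23/16 }, Right { -11/8; -5/4; -1; 0 } = simplest -45/32
RRBBRRBB: Left { -2; -3/2; -23/16; -45/32 }, Right { -11/8; -5/4; -1; 0 } = simplest -89/64
RRBBRRBBR: Left { -2; -3/2; -23/16; -45/32 }, Right { -89/64; -11/8; -5/4; -1; 0 } = simplest -179/128
RRBBRRBBRR: Left { -2; -3/2; -23/16; -45/32 }, Right { -179/128; -89/64; -11/8; -5/4; -1; 0 } = simplest -359/256
RRBBRRBBRRR: Left { -2; -3/2; -23/16; -45/32 }, Right { -359/256; -179/128; -89/64; -11/8; -5/4; -1; 0 } = simplest -719/512
RRBBRRBBRRRR: Left { -2; -3/2; -23/16; -45/32 }, Right { -719/512; -359/256; -179/128; -89/64; -11/8; -5/4; -1; 0 } = simplest -1439/1024
RRBBRRBBRRRRB: Left { -2; -3/2; -23/16; -45/32; -1439/1024 }, Right { -719/512; -359/256; -179/128; -89/64; -11/8; -5/4; -1; 0 } = simplest -2877/2048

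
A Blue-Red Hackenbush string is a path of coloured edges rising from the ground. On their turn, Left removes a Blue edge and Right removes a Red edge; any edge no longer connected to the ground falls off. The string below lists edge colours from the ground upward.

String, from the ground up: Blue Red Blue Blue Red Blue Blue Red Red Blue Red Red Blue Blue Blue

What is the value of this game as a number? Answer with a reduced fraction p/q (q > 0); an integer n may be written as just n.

13903/16384

Build v(s[:k]) for k = 1..15, string s = Blue Red Blue Blue Red Blue Blue Red Red Blue Red Red Blue Blue Blue.
B: Left { 0 }, Right { none } → simplest 1
BR: Left { 0 }, Right { 1 } → simplest 1/2
BRB: Left { 0; 1/2 }, Right { 1 } → simplest 3/4
BRBB: Left { 0; 1/2; 3/4 }, Right { 1 } → simplest 7/8
BRBBR: Left { 0; 1/2; 3/4 }, Right { 7/8; 1 } → simplest 13/16
BRBBRB: Left { 0; 1/2; 3/4; 13/16 }, Right { 7/8; 1 } → simplest 27/32
BRBBRBB: Left { 0; 1/2; 3/4; 13/16; 27/32 }, Right { 7/8; 1 } → simplest 55/64
BRBBRBBR: Left { 0; 1/2; 3/4; 13/16; 27/32 }, Right { 55/64; 7/8; 1 } → simplest 109/128
BRBBRBBRR: Left { 0; 1/2; 3/4; 13/16; 27/32 }, Right { 109/128; 55/64; 7/8; 1 } → simplest 217/256
BRBBRBBRRB: Left { 0; 1/2; 3/4; 13/16; 27/32; 217/256 }, Right { 109/128; 55/64; 7/8; 1 } → simplest 435/512
BRBBRBBRRBR: Left { 0; 1/2; 3/4; 13/16; 27/32; 217/256 }, Right { 435/512; 109/128; 55/64; 7/8; 1 } → simplest 869/1024
BRBBRBBRRBRR: Left { 0; 1/2; 3/4; 13/16; 27/32; 217/256 }, Right { 869/1024; 435/512; 109/128; 55/64; 7/8; 1 } → simplest 1737/2048
BRBBRBBRRBRRB: Left { 0; 1/2; 3/4; 13/16; 27/32; 217/256; 1737/2048 }, Right { 869/1024; 435/512; 109/128; 55/64; 7/8; 1 } → simplest 3475/4096
BRBBRBBRRBRRBB: Left { 0; 1/2; 3/4; 13/16; 27/32; 217/256; 1737/2048; 3475/4096 }, Right { 869/1024; 435/512; 109/128; 55/64; 7/8; 1 } → simplest 6951/8192
BRBBRBBRRBRRBBB: Left { 0; 1/2; 3/4; 13/16; 27/32; 217/256; 1737/2048; 3475/4096; 6951/8192 }, Right { 869/1024; 435/512; 109/128; 55/64; 7/8; 1 } → simplest 13903/16384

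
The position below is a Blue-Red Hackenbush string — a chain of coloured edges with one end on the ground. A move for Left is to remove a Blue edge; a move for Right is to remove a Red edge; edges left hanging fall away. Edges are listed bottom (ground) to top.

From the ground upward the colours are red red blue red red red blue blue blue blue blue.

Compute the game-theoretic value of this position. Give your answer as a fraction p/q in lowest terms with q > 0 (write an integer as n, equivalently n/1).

-961/512

Recurse on prefixes of the 11-edge string red red blue red red red blue blue blue blue blue:
value(r) = { ∅ | 0 } => -1
value(rr) = { ∅ | -1, 0 } => -2
value(rrb) = { -2 | -1, 0 } => -3/2
value(rrbr) = { -2 | -3/2, -1, 0 } => -7/4
value(rrbrr) = { -2 | -7/4, -3/2, -1, 0 } => -15/8
value(rrbrrr) = { -2 | -15/8, -7/4, -3/2, -1, 0 } => -31/16
value(rrbrrrb) = { -2, -31/16 | -15/8, -7/4, -3/2, -1, 0 } => -61/32
value(rrbrrrbb) = { -2, -31/16, -61/32 | -15/8, -7/4, -3/2, -1, 0 } => -121/64
value(rrbrrrbbb) = { -2, -31/16, -61/32, -121/64 | -15/8, -7/4, -3/2, -1, 0 } => -241/128
value(rrbrrrbbbb) = { -2, -31/16, -61/32, -121/64, -241/128 | -15/8, -7/4, -3/2, -1, 0 } => -481/256
value(rrbrrrbbbbb) = { -2, -31/16, -61/32, -121/64, -241/128, -481/256 | -15/8, -7/4, -3/2, -1, 0 } => -961/512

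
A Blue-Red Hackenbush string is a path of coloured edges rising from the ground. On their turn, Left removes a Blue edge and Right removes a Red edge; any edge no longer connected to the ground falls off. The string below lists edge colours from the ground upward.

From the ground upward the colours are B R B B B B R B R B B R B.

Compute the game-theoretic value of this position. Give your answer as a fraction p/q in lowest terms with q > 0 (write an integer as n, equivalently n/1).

3931/4096

B: Left { 0 }, Right { none } ⇒ simplest 1
BR: Left { 0 }, Right { 1 } ⇒ simplest 1/2
BRB: Left { 0; 1/2 }, Right { 1 } ⇒ simplest 3/4
BRBB: Left { 0; 1/2; 3/4 }, Right { 1 } ⇒ simplest 7/8
BRBBB: Left { 0; 1/2; 3/4; 7/8 }, Right { 1 } ⇒ simplest 15/16
BRBBBB: Left { 0; 1/2; 3/4; 7/8; 15/16 }, Right { 1 } ⇒ simplest 31/32
BRBBBBR: Left { 0; 1/2; 3/4; 7/8; 15/16 }, Right { 31/32; 1 } ⇒ simplest 61/64
BRBBBBRB: Left { 0; 1/2; 3/4; 7/8; 15/16; 61/64 }, Right { 31/32; 1 } ⇒ simplest 123/128
BRBBBBRBR: Left { 0; 1/2; 3/4; 7/8; 15/16; 61/64 }, Right { 123/128; 31/32; 1 } ⇒ simplest 245/256
BRBBBBRBRB: Left { 0; 1/2; 3/4; 7/8; 15/16; 61/64; 245/256 }, Right { 123/128; 31/32; 1 } ⇒ simplest 491/512
BRBBBBRBRBB: Left { 0; 1/2; 3/4; 7/8; 15/16; 61/64; 245/256; 491/512 }, Right { 123/128; 31/32; 1 } ⇒ simplest 983/1024
BRBBBBRBRBBR: Left { 0; 1/2; 3/4; 7/8; 15/16; 61/64; 245/256; 491/512 }, Right { 983/1024; 123/128; 31/32; 1 } ⇒ simplest 1965/2048
BRBBBBRBRBBRB: Left { 0; 1/2; 3/4; 7/8; 15/16; 61/64; 245/256; 491/512; 1965/2048 }, Right { 983/1024; 123/128; 31/32; 1 } ⇒ simplest 3931/4096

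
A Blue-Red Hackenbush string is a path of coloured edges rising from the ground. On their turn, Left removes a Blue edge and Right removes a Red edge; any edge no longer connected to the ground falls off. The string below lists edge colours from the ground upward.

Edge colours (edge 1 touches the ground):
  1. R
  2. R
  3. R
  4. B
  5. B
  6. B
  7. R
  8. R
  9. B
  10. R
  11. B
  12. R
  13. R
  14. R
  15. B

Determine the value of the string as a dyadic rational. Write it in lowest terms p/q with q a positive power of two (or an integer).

-9053/4096

Prefix values for R R R B B B R R B R B R R R B via {L|R} + simplicity:
1 of 15 · R · max L −∞ · min R 0 = -1
2 of 15 · RR · max L −∞ · min R -1 = -2
3 of 15 · RRR · max L −∞ · min R -2 = -3
4 of 15 · RRRB · max L -3 · min R -2 = -5/2
5 of 15 · RRRBB · max L -5/2 · min R -2 = -9/4
6 of 15 · RRRBBB · max L -9/4 · min R -2 = -17/8
7 of 15 · RRRBBBR · max L -9/4 · min R -17/8 = -35/16
8 of 15 · RRRBBBRR · max L -9/4 · min R -35/16 = -71/32
9 of 15 · RRRBBBRRB · max L -71/32 · min R -35/16 = -141/64
10 of 15 · RRRBBBRRBR · max L -71/32 · min R -141/64 = -283/128
11 of 15 · RRRBBBRRBRB · max L -283/128 · min R -141/64 = -565/256
12 of 15 · RRRBBBRRBRBR · max L -283/128 · min R -565/256 = -1131/512
13 of 15 · RRRBBBRRBRBRR · max L -283/128 · min R -1131/512 = -2263/1024
14 of 15 · RRRBBBRRBRBRRR · max L -283/128 · min R -2263/1024 = -4527/2048
15 of 15 · RRRBBBRRBRBRRRB · max L -4527/2048 · min R -2263/1024 = -9053/4096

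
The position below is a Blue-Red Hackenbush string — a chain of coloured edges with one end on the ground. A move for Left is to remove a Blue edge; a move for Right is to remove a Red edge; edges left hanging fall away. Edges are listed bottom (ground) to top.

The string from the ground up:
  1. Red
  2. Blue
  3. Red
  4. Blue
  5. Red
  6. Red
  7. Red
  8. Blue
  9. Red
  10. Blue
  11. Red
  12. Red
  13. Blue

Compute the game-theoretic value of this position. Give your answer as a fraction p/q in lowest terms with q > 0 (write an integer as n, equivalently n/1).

1 of 13 · R · max L −∞ · min R 0 — -1
2 of 13 · RB · max L -1 · min R 0 — -1/2
3 of 13 · RBR · max L -1 · min R -1/2 — -3/4
4 of 13 · RBRB · max L -3/4 · min R -1/2 — -5/8
5 of 13 · RBRBR · max L -3/4 · min R -5/8 — -11/16
6 of 13 · RBRBRR · max L -3/4 · min R -11/16 — -23/32
7 of 13 · RBRBRRR · max L -3/4 · min R -23/32 — -47/64
8 of 13 · RBRBRRRB · max L -47/64 · min R -23/32 — -93/128
9 of 13 · RBRBRRRBR · max L -47/64 · min R -93/128 — -187/256
10 of 13 · RBRBRRRBRB · max L -187/256 · min R -93/128 — -373/512
11 of 13 · RBRBRRRBRBR · max L -187/256 · min R -373/512 — -747/1024
12 of 13 · RBRBRRRBRBRR · max L -187/256 · min R -747/1024 — -1495/2048
13 of 13 · RBRBRRRBRBRRB · max L -1495/2048 · min R -747/1024 — -2989/4096

-2989/4096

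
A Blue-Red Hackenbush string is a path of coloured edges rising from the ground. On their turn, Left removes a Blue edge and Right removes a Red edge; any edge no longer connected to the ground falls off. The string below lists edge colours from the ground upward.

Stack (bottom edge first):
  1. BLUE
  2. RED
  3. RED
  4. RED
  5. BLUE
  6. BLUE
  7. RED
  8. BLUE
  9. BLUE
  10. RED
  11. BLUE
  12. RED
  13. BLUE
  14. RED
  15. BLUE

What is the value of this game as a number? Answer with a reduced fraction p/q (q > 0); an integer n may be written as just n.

3499/16384

1 of 15 · B · max L 0 · min R +∞ so 1
2 of 15 · BR · max L 0 · min R 1 so 1/2
3 of 15 · BRR · max L 0 · min R 1/2 so 1/4
4 of 15 · BRRR · max L 0 · min R 1/4 so 1/8
5 of 15 · BRRRB · max L 1/8 · min R 1/4 so 3/16
6 of 15 · BRRRBB · max L 3/16 · min R 1/4 so 7/32
7 of 15 · BRRRBBR · max L 3/16 · min R 7/32 so 13/64
8 of 15 · BRRRBBRB · max L 13/64 · min R 7/32 so 27/128
9 of 15 · BRRRBBRBB · max L 27/128 · min R 7/32 so 55/256
10 of 15 · BRRRBBRBBR · max L 27/128 · min R 55/256 so 109/512
11 of 15 · BRRRBBRBBRB · max L 109/512 · min R 55/256 so 219/1024
12 of 15 · BRRRBBRBBRBR · max L 109/512 · min R 219/1024 so 437/2048
13 of 15 · BRRRBBRBBRBRB · max L 437/2048 · min R 219/1024 so 875/4096
14 of 15 · BRRRBBRBBRBRBR · max L 437/2048 · min R 875/4096 so 1749/8192
15 of 15 · BRRRBBRBBRBRBRB · max L 1749/8192 · min R 875/4096 so 3499/16384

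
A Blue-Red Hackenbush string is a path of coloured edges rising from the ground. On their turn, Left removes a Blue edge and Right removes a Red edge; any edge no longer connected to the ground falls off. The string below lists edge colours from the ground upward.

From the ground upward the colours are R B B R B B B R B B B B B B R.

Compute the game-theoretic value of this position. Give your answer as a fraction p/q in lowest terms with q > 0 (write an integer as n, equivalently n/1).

-4355/16384

Prefix values for R B B R B B B R B B B B B B R via {L|R} + simplicity:
v(R) = { — | 0 } -> -1
v(RB) = { -1 | 0 } -> -1/2
v(RBB) = { -1,-1/2 | 0 } -> -1/4
v(RBBR) = { -1,-1/2 | -1/4,0 } -> -3/8
v(RBBRB) = { -1,-1/2,-3/8 | -1/4,0 } -> -5/16
v(RBBRBB) = { -1,-1/2,-3/8,-5/16 | -1/4,0 } -> -9/32
v(RBBRBBB) = { -1,-1/2,-3/8,-5/16,-9/32 | -1/4,0 } -> -17/64
v(RBBRBBBR) = { -1,-1/2,-3/8,-5/16,-9/32 | -17/64,-1/4,0 } -> -35/128
v(RBBRBBBRB) = { -1,-1/2,-3/8,-5/16,-9/32,-35/128 | -17/64,-1/4,0 } -> -69/256
v(RBBRBBBRBB) = { -1,-1/2,-3/8,-5/16,-9/32,-35/128,-69/256 | -17/64,-1/4,0 } -> -137/512
v(RBBRBBBRBBB) = { -1,-1/2,-3/8,-5/16,-9/32,-35/128,-69/256,-137/512 | -17/64,-1/4,0 } -> -273/1024
v(RBBRBBBRBBBB) = { -1,-1/2,-3/8,-5/16,-9/32,-35/128,-69/256,-137/512,-273/1024 | -17/64,-1/4,0 } -> -545/2048
v(RBBRBBBRBBBBB) = { -1,-1/2,-3/8,-5/16,-9/32,-35/128,-69/256,-137/512,-273/1024,-545/2048 | -17/64,-1/4,0 } -> -1089/4096
v(RBBRBBBRBBBBBB) = { -1,-1/2,-3/8,-5/16,-9/32,-35/128,-69/256,-137/512,-273/1024,-545/2048,-1089/4096 | -17/64,-1/4,0 } -> -2177/8192
v(RBBRBBBRBBBBBBR) = { -1,-1/2,-3/8,-5/16,-9/32,-35/128,-69/256,-137/512,-273/1024,-545/2048,-1089/4096 | -2177/8192,-17/64,-1/4,0 } -> -4355/16384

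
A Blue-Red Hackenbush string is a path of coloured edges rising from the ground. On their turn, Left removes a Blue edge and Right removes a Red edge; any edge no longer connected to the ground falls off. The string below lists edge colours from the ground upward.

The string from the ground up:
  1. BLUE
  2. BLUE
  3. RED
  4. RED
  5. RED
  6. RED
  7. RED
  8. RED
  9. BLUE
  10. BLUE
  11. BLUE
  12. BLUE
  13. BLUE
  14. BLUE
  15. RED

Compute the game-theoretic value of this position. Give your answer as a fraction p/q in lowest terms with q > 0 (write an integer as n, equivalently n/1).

8445/8192

step 1: add BLUE to get B; options L={ 0 } R={ none } → 1
step 2: add BLUE to get BB; options L={ 0,1 } R={ none } → 2
step 3: add RED to get BBR; options L={ 0,1 } R={ 2 } → 3/2
step 4: add RED to get BBRR; options L={ 0,1 } R={ 3/2,2 } → 5/4
step 5: add RED to get BBRRR; options L={ 0,1 } R={ 5/4,3/2,2 } → 9/8
step 6: add RED to get BBRRRR; options L={ 0,1 } R={ 9/8,5/4,3/2,2 } → 17/16
step 7: add RED to get BBRRRRR; options L={ 0,1 } R={ 17/16,9/8,5/4,3/2,2 } → 33/32
step 8: add RED to get BBRRRRRR; options L={ 0,1 } R={ 33/32,17/16,9/8,5/4,3/2,2 } → 65/64
step 9: add BLUE to get BBRRRRRRB; options L={ 0,1,65/64 } R={ 33/32,17/16,9/8,5/4,3/2,2 } → 131/128
step 10: add BLUE to get BBRRRRRRBB; options L={ 0,1,65/64,131/128 } R={ 33/32,17/16,9/8,5/4,3/2,2 } → 263/256
step 11: add BLUE to get BBRRRRRRBBB; options L={ 0,1,65/64,131/128,263/256 } R={ 33/32,17/16,9/8,5/4,3/2,2 } → 527/512
step 12: add BLUE to get BBRRRRRRBBBB; options L={ 0,1,65/64,131/128,263/256,527/512 } R={ 33/32,17/16,9/8,5/4,3/2,2 } → 1055/1024
step 13: add BLUE to get BBRRRRRRBBBBB; options L={ 0,1,65/64,131/128,263/256,527/512,1055/1024 } R={ 33/32,17/16,9/8,5/4,3/2,2 } → 2111/2048
step 14: add BLUE to get BBRRRRRRBBBBBB; options L={ 0,1,65/64,131/128,263/256,527/512,1055/1024,2111/2048 } R={ 33/32,17/16,9/8,5/4,3/2,2 } → 4223/4096
step 15: add RED to get BBRRRRRRBBBBBBR; options L={ 0,1,65/64,131/128,263/256,527/512,1055/1024,2111/2048 } R={ 4223/4096,33/32,17/16,9/8,5/4,3/2,2 } → 8445/8192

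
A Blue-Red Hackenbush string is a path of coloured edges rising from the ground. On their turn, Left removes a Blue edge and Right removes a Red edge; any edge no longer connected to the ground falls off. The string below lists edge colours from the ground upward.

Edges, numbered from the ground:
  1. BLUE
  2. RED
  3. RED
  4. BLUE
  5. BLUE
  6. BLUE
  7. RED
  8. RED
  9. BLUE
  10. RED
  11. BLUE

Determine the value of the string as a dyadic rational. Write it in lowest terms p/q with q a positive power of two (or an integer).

Recurse on prefixes of the 11-edge string BLUE RED RED BLUE BLUE BLUE RED RED BLUE RED BLUE:
value(B) = { 0 | · } so 1
value(BR) = { 0 | 1 } so 1/2
value(BRR) = { 0 | 1/2; 1 } so 1/4
value(BRRB) = { 0; 1/4 | 1/2; 1 } so 3/8
value(BRRBB) = { 0; 1/4; 3/8 | 1/2; 1 } so 7/16
value(BRRBBB) = { 0; 1/4; 3/8; 7/16 | 1/2; 1 } so 15/32
value(BRRBBBR) = { 0; 1/4; 3/8; 7/16 | 15/32; 1/2; 1 } so 29/64
value(BRRBBBRR) = { 0; 1/4; 3/8; 7/16 | 29/64; 15/32; 1/2; 1 } so 57/128
value(BRRBBBRRB) = { 0; 1/4; 3/8; 7/16; 57/128 | 29/64; 15/32; 1/2; 1 } so 115/256
value(BRRBBBRRBR) = { 0; 1/4; 3/8; 7/16; 57/128 | 115/256; 29/64; 15/32; 1/2; 1 } so 229/512
value(BRRBBBRRBRB) = { 0; 1/4; 3/8; 7/16; 57/128; 229/512 | 115/256; 29/64; 15/32; 1/2; 1 } so 459/1024

459/1024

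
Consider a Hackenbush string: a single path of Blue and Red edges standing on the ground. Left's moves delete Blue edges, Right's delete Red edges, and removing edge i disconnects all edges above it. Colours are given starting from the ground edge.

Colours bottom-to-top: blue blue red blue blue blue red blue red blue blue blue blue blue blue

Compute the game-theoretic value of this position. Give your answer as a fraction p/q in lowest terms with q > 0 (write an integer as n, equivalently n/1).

15743/8192

Recurse on prefixes of the 15-edge string blue blue red blue blue blue red blue red blue blue blue blue blue blue:
value(b) = { 0 | (no moves) } -> 1
value(bb) = { 0; 1 | (no moves) } -> 2
value(bbr) = { 0; 1 | 2 } -> 3/2
value(bbrb) = { 0; 1; 3/2 | 2 } -> 7/4
value(bbrbb) = { 0; 1; 3/2; 7/4 | 2 } -> 15/8
value(bbrbbb) = { 0; 1; 3/2; 7/4; 15/8 | 2 } -> 31/16
value(bbrbbbr) = { 0; 1; 3/2; 7/4; 15/8 | 31/16; 2 } -> 61/32
value(bbrbbbrb) = { 0; 1; 3/2; 7/4; 15/8; 61/32 | 31/16; 2 } -> 123/64
value(bbrbbbrbr) = { 0; 1; 3/2; 7/4; 15/8; 61/32 | 123/64; 31/16; 2 } -> 245/128
value(bbrbbbrbrb) = { 0; 1; 3/2; 7/4; 15/8; 61/32; 245/128 | 123/64; 31/16; 2 } -> 491/256
value(bbrbbbrbrbb) = { 0; 1; 3/2; 7/4; 15/8; 61/32; 245/128; 491/256 | 123/64; 31/16; 2 } -> 983/512
value(bbrbbbrbrbbb) = { 0; 1; 3/2; 7/4; 15/8; 61/32; 245/128; 491/256; 983/512 | 123/64; 31/16; 2 } -> 1967/1024
value(bbrbbbrbrbbbb) = { 0; 1; 3/2; 7/4; 15/8; 61/32; 245/128; 491/256; 983/512; 1967/1024 | 123/64; 31/16; 2 } -> 3935/2048
value(bbrbbbrbrbbbbb) = { 0; 1; 3/2; 7/4; 15/8; 61/32; 245/128; 491/256; 983/512; 1967/1024; 3935/2048 | 123/64; 31/16; 2 } -> 7871/4096
value(bbrbbbrbrbbbbbb) = { 0; 1; 3/2; 7/4; 15/8; 61/32; 245/128; 491/256; 983/512; 1967/1024; 3935/2048; 7871/4096 | 123/64; 31/16; 2 } -> 15743/8192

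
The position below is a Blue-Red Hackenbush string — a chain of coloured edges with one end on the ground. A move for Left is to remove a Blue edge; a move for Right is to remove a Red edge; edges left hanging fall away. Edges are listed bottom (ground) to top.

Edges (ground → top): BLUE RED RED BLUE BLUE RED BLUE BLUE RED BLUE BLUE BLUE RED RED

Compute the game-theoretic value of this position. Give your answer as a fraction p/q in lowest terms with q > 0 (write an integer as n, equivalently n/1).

3513/8192

Recurse on prefixes of the 14-edge string BLUE RED RED BLUE BLUE RED BLUE BLUE RED BLUE BLUE BLUE RED RED:
G_1 [B]  L=[0]  R=[—]  so 1
G_2 [BR]  L=[0]  R=[1]  so 1/2
G_3 [BRR]  L=[0]  R=[1/2, 1]  so 1/4
G_4 [BRRB]  L=[0, 1/4]  R=[1/2, 1]  so 3/8
G_5 [BRRBB]  L=[0, 1/4, 3/8]  R=[1/2, 1]  so 7/16
G_6 [BRRBBR]  L=[0, 1/4, 3/8]  R=[7/16, 1/2, 1]  so 13/32
G_7 [BRRBBRB]  L=[0, 1/4, 3/8, 13/32]  R=[7/16, 1/2, 1]  so 27/64
G_8 [BRRBBRBB]  L=[0, 1/4, 3/8, 13/32, 27/64]  R=[7/16, 1/2, 1]  so 55/128
G_9 [BRRBBRBBR]  L=[0, 1/4, 3/8, 13/32, 27/64]  R=[55/128, 7/16, 1/2, 1]  so 109/256
G_10 [BRRBBRBBRB]  L=[0, 1/4, 3/8, 13/32, 27/64, 109/256]  R=[55/128, 7/16, 1/2, 1]  so 219/512
G_11 [BRRBBRBBRBB]  L=[0, 1/4, 3/8, 13/32, 27/64, 109/256, 219/512]  R=[55/128, 7/16, 1/2, 1]  so 439/1024
G_12 [BRRBBRBBRBBB]  L=[0, 1/4, 3/8, 13/32, 27/64, 109/256, 219/512, 439/1024]  R=[55/128, 7/16, 1/2, 1]  so 879/2048
G_13 [BRRBBRBBRBBBR]  L=[0, 1/4, 3/8, 13/32, 27/64, 109/256, 219/512, 439/1024]  R=[879/2048, 55/128, 7/16, 1/2, 1]  so 1757/4096
G_14 [BRRBBRBBRBBBRR]  L=[0, 1/4, 3/8, 13/32, 27/64, 109/256, 219/512, 439/1024]  R=[1757/4096, 879/2048, 55/128, 7/16, 1/2, 1]  so 3513/8192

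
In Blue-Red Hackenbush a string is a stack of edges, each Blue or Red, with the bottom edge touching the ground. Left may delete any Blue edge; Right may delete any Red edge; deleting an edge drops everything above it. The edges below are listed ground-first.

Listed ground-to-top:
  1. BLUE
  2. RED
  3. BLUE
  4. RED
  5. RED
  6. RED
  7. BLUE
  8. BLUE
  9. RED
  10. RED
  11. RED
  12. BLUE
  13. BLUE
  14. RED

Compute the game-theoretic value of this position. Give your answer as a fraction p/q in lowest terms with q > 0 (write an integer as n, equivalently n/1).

Build v(s[:k]) for k = 1..14, string s = BLUE RED BLUE RED RED RED BLUE BLUE RED RED RED BLUE BLUE RED.
step 1: add BLUE to get B; options L={ 0 } R={  } -> 1
step 2: add RED to get BR; options L={ 0 } R={ 1 } -> 1/2
step 3: add BLUE to get BRB; options L={ 0,1/2 } R={ 1 } -> 3/4
step 4: add RED to get BRBR; options L={ 0,1/2 } R={ 3/4,1 } -> 5/8
step 5: add RED to get BRBRR; options L={ 0,1/2 } R={ 5/8,3/4,1 } -> 9/16
step 6: add RED to get BRBRRR; options L={ 0,1/2 } R={ 9/16,5/8,3/4,1 } -> 17/32
step 7: add BLUE to get BRBRRRB; options L={ 0,1/2,17/32 } R={ 9/16,5/8,3/4,1 } -> 35/64
step 8: add BLUE to get BRBRRRBB; options L={ 0,1/2,17/32,35/64 } R={ 9/16,5/8,3/4,1 } -> 71/128
step 9: add RED to get BRBRRRBBR; options L={ 0,1/2,17/32,35/64 } R={ 71/128,9/16,5/8,3/4,1 } -> 141/256
step 10: add RED to get BRBRRRBBRR; options L={ 0,1/2,17/32,35/64 } R={ 141/256,71/128,9/16,5/8,3/4,1 } -> 281/512
step 11: add RED to get BRBRRRBBRRR; options L={ 0,1/2,17/32,35/64 } R={ 281/512,141/256,71/128,9/16,5/8,3/4,1 } -> 561/1024
step 12: add BLUE to get BRBRRRBBRRRB; options L={ 0,1/2,17/32,35/64,561/1024 } R={ 281/512,141/256,71/128,9/16,5/8,3/4,1 } -> 1123/2048
step 13: add BLUE to get BRBRRRBBRRRBB; options L={ 0,1/2,17/32,35/64,561/1024,1123/2048 } R={ 281/512,141/256,71/128,9/16,5/8,3/4,1 } -> 2247/4096
step 14: add RED to get BRBRRRBBRRRBBR; options L={ 0,1/2,17/32,35/64,561/1024,1123/2048 } R={ 2247/4096,281/512,141/256,71/128,9/16,5/8,3/4,1 } -> 4493/8192

4493/8192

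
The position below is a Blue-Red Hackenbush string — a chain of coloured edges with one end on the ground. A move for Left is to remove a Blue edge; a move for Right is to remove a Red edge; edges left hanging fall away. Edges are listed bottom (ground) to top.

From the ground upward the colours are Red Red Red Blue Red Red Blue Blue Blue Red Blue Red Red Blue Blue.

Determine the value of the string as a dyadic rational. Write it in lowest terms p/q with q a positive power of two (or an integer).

1 of 15 · R · max L −∞ · min R 0 => -1
2 of 15 · RR · max L −∞ · min R -1 => -2
3 of 15 · RRR · max L −∞ · min R -2 => -3
4 of 15 · RRRB · max L -3 · min R -2 => -5/2
5 of 15 · RRRBR · max L -3 · min R -5/2 => -11/4
6 of 15 · RRRBRR · max L -3 · min R -11/4 => -23/8
7 of 15 · RRRBRRB · max L -23/8 · min R -11/4 => -45/16
8 of 15 · RRRBRRBB · max L -45/16 · min R -11/4 => -89/32
9 of 15 · RRRBRRBBB · max L -89/32 · min R -11/4 => -177/64
10 of 15 · RRRBRRBBBR · max L -89/32 · min R -177/64 => -355/128
11 of 15 · RRRBRRBBBRB · max L -355/128 · min R -177/64 => -709/256
12 of 15 · RRRBRRBBBRBR · max L -355/128 · min R -709/256 => -1419/512
13 of 15 · RRRBRRBBBRBRR · max L -355/128 · min R -1419/512 => -2839/1024
14 of 15 · RRRBRRBBBRBRRB · max L -2839/1024 · min R -1419/512 => -5677/2048
15 of 15 · RRRBRRBBBRBRRBB · max L -5677/2048 · min R -1419/512 => -11353/4096

-11353/4096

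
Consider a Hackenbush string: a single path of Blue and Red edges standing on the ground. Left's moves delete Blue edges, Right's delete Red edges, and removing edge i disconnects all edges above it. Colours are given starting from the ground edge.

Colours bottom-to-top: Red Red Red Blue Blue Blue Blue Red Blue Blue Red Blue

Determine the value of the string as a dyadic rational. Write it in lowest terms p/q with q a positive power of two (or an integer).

-1061/512

edge 1 of 12 (Red): { (no moves) | 0 } → -1
edge 2 of 12 (Red): { (no moves) | -1 0 } → -2
edge 3 of 12 (Red): { (no moves) | -2 -1 0 } → -3
edge 4 of 12 (Blue): { -3 | -2 -1 0 } → -5/2
edge 5 of 12 (Blue): { -3 -5/2 | -2 -1 0 } → -9/4
edge 6 of 12 (Blue): { -3 -5/2 -9/4 | -2 -1 0 } → -17/8
edge 7 of 12 (Blue): { -3 -5/2 -9/4 -17/8 | -2 -1 0 } → -33/16
edge 8 of 12 (Red): { -3 -5/2 -9/4 -17/8 | -33/16 -2 -1 0 } → -67/32
edge 9 of 12 (Blue): { -3 -5/2 -9/4 -17/8 -67/32 | -33/16 -2 -1 0 } → -133/64
edge 10 of 12 (Blue): { -3 -5/2 -9/4 -17/8 -67/32 -133/64 | -33/16 -2 -1 0 } → -265/128
edge 11 of 12 (Red): { -3 -5/2 -9/4 -17/8 -67/32 -133/64 | -265/128 -33/16 -2 -1 0 } → -531/256
edge 12 of 12 (Blue): { -3 -5/2 -9/4 -17/8 -67/32 -133/64 -531/256 | -265/128 -33/16 -2 -1 0 } → -1061/512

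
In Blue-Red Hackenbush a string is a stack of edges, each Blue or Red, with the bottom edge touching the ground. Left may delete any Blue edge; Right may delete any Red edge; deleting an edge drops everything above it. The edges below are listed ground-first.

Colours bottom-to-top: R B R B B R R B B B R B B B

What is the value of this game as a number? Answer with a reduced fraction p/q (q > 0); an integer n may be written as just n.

-4881/8192

edge 1 of 14 (R): { none | 0 } -> -1
edge 2 of 14 (B): { -1 | 0 } -> -1/2
edge 3 of 14 (R): { -1 | -1/2, 0 } -> -3/4
edge 4 of 14 (B): { -1, -3/4 | -1/2, 0 } -> -5/8
edge 5 of 14 (B): { -1, -3/4, -5/8 | -1/2, 0 } -> -9/16
edge 6 of 14 (R): { -1, -3/4, -5/8 | -9/16, -1/2, 0 } -> -19/32
edge 7 of 14 (R): { -1, -3/4, -5/8 | -19/32, -9/16, -1/2, 0 } -> -39/64
edge 8 of 14 (B): { -1, -3/4, -5/8, -39/64 | -19/32, -9/16, -1/2, 0 } -> -77/128
edge 9 of 14 (B): { -1, -3/4, -5/8, -39/64, -77/128 | -19/32, -9/16, -1/2, 0 } -> -153/256
edge 10 of 14 (B): { -1, -3/4, -5/8, -39/64, -77/128, -153/256 | -19/32, -9/16, -1/2, 0 } -> -305/512
edge 11 of 14 (R): { -1, -3/4, -5/8, -39/64, -77/128, -153/256 | -305/512, -19/32, -9/16, -1/2, 0 } -> -611/1024
edge 12 of 14 (B): { -1, -3/4, -5/8, -39/64, -77/128, -153/256, -611/1024 | -305/512, -19/32, -9/16, -1/2, 0 } -> -1221/2048
edge 13 of 14 (B): { -1, -3/4, -5/8, -39/64, -77/128, -153/256, -611/1024, -1221/2048 | -305/512, -19/32, -9/16, -1/2, 0 } -> -2441/4096
edge 14 of 14 (B): { -1, -3/4, -5/8, -39/64, -77/128, -153/256, -611/1024, -1221/2048, -2441/4096 | -305/512, -19/32, -9/16, -1/2, 0 } -> -4881/8192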